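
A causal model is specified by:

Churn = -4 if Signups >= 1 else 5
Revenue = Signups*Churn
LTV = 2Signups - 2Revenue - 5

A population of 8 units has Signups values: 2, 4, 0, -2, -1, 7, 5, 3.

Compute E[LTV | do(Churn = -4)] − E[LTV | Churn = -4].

-19.5

do(Churn=-4) breaks Churn's dependence on Signups. With Churn=-4 fixed, LTV across the units is 15, 35, -5, -25, -15, 65, 45, 25, mean 17.5.
Observing Churn=-4 restricts to units where Churn's equation naturally yields -4: Signups ∈ {2, 4, 7, 5, 3}. In that subpopulation LTV = 15, 35, 65, 45, 25, mean 37.
Difference = 17.5 − 37 = -19.5.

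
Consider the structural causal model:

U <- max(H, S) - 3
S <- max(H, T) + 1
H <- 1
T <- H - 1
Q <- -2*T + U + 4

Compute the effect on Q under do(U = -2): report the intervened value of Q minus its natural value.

Intervening sets U = -2 and removes its equation (U <- max(H, S) - 3).
T = H - 1  [with H=1]  = 0
Q = -2*T + U + 4  [with T=0, U=-2]  = 2
Without intervention: T = H - 1  [with H=1]  = 0; S = max(H, T) + 1  [with H=1, T=0]  = 2; U = max(H, S) - 3  [with H=1, S=2]  = -1; Q = -2*T + U + 4  [with T=0, U=-1]  = 3.
Change = 2 − 3 = -1.

-1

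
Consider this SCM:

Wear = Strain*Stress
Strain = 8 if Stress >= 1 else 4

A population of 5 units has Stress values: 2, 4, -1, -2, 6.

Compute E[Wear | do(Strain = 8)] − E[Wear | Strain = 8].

Under do(Strain=8), Strain's equation is replaced by Strain=8 for every unit. Per-unit Wear: 16, 32, -8, -16, 48. Mean = 14.4.
Conditioning on Strain=8 selects the 3 unit(s) with Stress ∈ {2, 4, 6}. Their Wear values: 16, 32, 48. Mean = 32.
Difference = 14.4 − 32 = -17.6.

-17.6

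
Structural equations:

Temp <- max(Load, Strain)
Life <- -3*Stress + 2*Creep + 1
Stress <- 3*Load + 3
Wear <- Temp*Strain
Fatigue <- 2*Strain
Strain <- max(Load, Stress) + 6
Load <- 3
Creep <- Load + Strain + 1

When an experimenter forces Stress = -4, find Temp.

Under do(Stress=-4), the mechanism Stress <- 3*Load + 3 is discarded; Stress is fixed at -4.
Strain = max(Load, Stress) + 6  [with Load=3, Stress=-4]  = 9
Temp = max(Load, Strain)  [with Load=3, Strain=9]  = 9

9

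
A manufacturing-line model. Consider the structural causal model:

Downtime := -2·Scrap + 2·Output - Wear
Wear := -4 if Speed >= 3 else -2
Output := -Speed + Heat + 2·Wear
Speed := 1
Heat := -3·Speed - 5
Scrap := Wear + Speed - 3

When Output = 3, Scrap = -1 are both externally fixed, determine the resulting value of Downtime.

Setting Output = 3, Scrap = -1 by intervention discards those variables' equations.
Wear = -4 if Speed >= 3 else -2  [with Speed=1]  = -2
Downtime = -2·Scrap + 2·Output - Wear  [with Scrap=-1, Output=3, Wear=-2]  = 10

10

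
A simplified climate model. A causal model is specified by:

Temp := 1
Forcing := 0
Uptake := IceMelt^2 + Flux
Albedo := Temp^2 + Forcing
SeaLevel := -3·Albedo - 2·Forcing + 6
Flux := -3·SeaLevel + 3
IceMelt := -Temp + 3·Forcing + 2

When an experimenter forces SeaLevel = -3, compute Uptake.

13

Under do(SeaLevel=-3), the mechanism SeaLevel := -3·Albedo - 2·Forcing + 6 is discarded; SeaLevel is fixed at -3.
IceMelt = -Temp + 3·Forcing + 2  [with Temp=1, Forcing=0]  = 1
Flux = -3·SeaLevel + 3  [with SeaLevel=-3]  = 12
Uptake = IceMelt^2 + Flux  [with IceMelt=1, Flux=12]  = 13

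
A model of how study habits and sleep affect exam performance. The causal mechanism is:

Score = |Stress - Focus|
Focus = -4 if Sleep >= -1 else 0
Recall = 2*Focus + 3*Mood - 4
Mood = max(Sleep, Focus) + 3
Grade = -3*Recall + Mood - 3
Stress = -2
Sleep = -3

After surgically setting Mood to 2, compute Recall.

2

The intervention breaks the incoming arrows to Mood: Mood = max(Sleep, Focus) + 3 no longer applies, and Mood = 2.
Focus = -4 if Sleep >= -1 else 0  [with Sleep=-3]  = 0
Recall = 2*Focus + 3*Mood - 4  [with Focus=0, Mood=2]  = 2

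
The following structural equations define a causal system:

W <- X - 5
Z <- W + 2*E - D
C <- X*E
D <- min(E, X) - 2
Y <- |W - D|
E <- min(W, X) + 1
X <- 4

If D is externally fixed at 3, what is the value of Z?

-4

Intervening sets D = 3 and removes its equation (D <- min(E, X) - 2).
W = X - 5  [with X=4]  = -1
E = min(W, X) + 1  [with W=-1, X=4]  = 0
Z = W + 2*E - D  [with W=-1, E=0, D=3]  = -4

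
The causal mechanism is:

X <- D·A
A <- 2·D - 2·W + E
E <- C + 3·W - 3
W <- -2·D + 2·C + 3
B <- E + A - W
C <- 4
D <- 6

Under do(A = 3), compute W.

do(A=3) replaces the equation A <- 2·D - 2·W + E with the constant A = 3.
W is not downstream of the intervention, so its value is determined by the original equations.
W = -2·D + 2·C + 3  [with D=6, C=4]  = -1

-1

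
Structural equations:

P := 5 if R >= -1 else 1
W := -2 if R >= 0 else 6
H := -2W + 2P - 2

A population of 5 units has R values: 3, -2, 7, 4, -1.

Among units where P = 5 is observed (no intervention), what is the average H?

E[H|P=5] averages over only the 4 units with P=5 (R = 3, 7, 4, -1): H = 12, 12, 12, -4, mean 8.

8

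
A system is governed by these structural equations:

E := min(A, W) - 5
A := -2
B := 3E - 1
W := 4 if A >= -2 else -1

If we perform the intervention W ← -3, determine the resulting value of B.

Under do(W=-3), the mechanism W := 4 if A >= -2 else -1 is discarded; W is fixed at -3.
E = min(A, W) - 5  [with A=-2, W=-3]  = -8
B = 3E - 1  [with E=-8]  = -25

-25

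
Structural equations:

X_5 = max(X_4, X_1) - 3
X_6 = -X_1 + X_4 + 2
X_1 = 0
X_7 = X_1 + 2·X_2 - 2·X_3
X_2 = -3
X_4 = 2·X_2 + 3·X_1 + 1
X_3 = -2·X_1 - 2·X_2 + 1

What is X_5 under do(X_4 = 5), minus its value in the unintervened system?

Intervening sets X_4 = 5 and removes its equation (X_4 = 2·X_2 + 3·X_1 + 1).
X_5 = max(X_4, X_1) - 3  [with X_4=5, X_1=0]  = 2
Without intervention: X_4 = 2·X_2 + 3·X_1 + 1  [with X_2=-3, X_1=0]  = -5; X_5 = max(X_4, X_1) - 3  [with X_4=-5, X_1=0]  = -3.
Change = 2 − (-3) = 5.

5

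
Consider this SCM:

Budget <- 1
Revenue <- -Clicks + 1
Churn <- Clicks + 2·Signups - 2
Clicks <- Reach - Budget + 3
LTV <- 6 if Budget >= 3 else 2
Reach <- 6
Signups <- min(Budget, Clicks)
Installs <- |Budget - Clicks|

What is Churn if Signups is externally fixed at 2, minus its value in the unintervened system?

The intervention breaks the incoming arrows to Signups: Signups <- min(Budget, Clicks) no longer applies, and Signups = 2.
Clicks = Reach - Budget + 3  [with Reach=6, Budget=1]  = 8
Churn = Clicks + 2·Signups - 2  [with Clicks=8, Signups=2]  = 10
Without intervention: Clicks = Reach - Budget + 3  [with Reach=6, Budget=1]  = 8; Signups = min(Budget, Clicks)  [with Budget=1, Clicks=8]  = 1; Churn = Clicks + 2·Signups - 2  [with Clicks=8, Signups=1]  = 8.
Change = 10 − 8 = 2.

2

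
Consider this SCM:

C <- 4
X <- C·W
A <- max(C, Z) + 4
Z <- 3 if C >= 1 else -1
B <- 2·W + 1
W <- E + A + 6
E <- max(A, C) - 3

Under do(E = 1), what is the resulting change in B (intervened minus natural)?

The intervention breaks the incoming arrows to E: E <- max(A, C) - 3 no longer applies, and E = 1.
Z = 3 if C >= 1 else -1  [with C=4]  = 3
A = max(C, Z) + 4  [with C=4, Z=3]  = 8
W = E + A + 6  [with E=1, A=8]  = 15
B = 2·W + 1  [with W=15]  = 31
Without intervention: Z = 3 if C >= 1 else -1  [with C=4]  = 3; A = max(C, Z) + 4  [with C=4, Z=3]  = 8; E = max(A, C) - 3  [with A=8, C=4]  = 5; W = E + A + 6  [with E=5, A=8]  = 19; B = 2·W + 1  [with W=19]  = 39.
Change = 31 − 39 = -8.

-8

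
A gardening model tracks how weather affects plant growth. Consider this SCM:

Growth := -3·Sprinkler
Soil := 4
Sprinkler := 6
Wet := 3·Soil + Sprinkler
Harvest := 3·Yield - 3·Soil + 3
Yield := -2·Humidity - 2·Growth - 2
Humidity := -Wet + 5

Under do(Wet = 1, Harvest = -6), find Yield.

Under do(Wet = 1, Harvest = -6), each intervened variable's structural equation is replaced by its fixed value.
Growth = -3·Sprinkler  [with Sprinkler=6]  = -18
Humidity = -Wet + 5  [with Wet=1]  = 4
Yield = -2·Humidity - 2·Growth - 2  [with Humidity=4, Growth=-18]  = 26

26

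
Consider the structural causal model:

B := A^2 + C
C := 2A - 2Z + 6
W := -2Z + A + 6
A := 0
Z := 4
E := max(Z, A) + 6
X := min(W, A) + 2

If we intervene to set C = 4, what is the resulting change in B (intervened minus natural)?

6

Under do(C=4), the mechanism C := 2A - 2Z + 6 is discarded; C is fixed at 4.
B = A^2 + C  [with A=0, C=4]  = 4
Without intervention: C = 2A - 2Z + 6  [with A=0, Z=4]  = -2; B = A^2 + C  [with A=0, C=-2]  = -2.
Change = 4 − (-2) = 6.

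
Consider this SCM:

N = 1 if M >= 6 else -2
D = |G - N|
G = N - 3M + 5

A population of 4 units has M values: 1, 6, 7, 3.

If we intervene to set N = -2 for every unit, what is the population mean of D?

Under do(N=-2), N's equation is replaced by N=-2 for every unit. Per-unit D: 2, 13, 16, 4. Mean = 8.75.

8.75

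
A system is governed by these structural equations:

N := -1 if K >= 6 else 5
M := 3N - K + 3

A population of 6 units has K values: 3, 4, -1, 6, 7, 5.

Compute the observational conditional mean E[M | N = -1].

-6.5

Conditioning on N=-1 selects the 2 unit(s) with K ∈ {6, 7}. Their M values: -6, -7. Mean = -6.5.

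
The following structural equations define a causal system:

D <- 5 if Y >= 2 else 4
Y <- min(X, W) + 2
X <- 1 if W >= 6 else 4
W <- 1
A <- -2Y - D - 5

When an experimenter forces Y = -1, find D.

The intervention breaks the incoming arrows to Y: Y <- min(X, W) + 2 no longer applies, and Y = -1.
D = 5 if Y >= 2 else 4  [with Y=-1]  = 4

4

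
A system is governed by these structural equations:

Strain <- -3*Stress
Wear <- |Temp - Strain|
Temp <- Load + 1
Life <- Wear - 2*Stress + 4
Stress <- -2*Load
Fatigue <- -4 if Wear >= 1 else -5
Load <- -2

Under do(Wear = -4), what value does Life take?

Under do(Wear=-4), the mechanism Wear <- |Temp - Strain| is discarded; Wear is fixed at -4.
Stress = -2*Load  [with Load=-2]  = 4
Life = Wear - 2*Stress + 4  [with Wear=-4, Stress=4]  = -8

-8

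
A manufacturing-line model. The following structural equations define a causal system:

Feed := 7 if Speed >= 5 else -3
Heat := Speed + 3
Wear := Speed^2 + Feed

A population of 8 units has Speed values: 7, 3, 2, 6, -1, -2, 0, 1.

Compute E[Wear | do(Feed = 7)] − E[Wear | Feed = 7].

-29.5

Under do(Feed=7), Feed's equation is replaced by Feed=7 for every unit. Per-unit Wear: 56, 16, 11, 43, 8, 11, 7, 8. Mean = 20.
E[Wear|Feed=7] averages over only the 2 units with Feed=7 (Speed = 7, 6): Wear = 56, 43, mean 49.5.
Difference = 20 − 49.5 = -29.5.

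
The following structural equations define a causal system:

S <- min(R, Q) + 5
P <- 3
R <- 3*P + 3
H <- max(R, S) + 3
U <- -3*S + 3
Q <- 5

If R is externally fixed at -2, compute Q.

5

Under do(R=-2), the mechanism R <- 3*P + 3 is discarded; R is fixed at -2.
Q is not downstream of the intervention, so its value is determined by the original equations.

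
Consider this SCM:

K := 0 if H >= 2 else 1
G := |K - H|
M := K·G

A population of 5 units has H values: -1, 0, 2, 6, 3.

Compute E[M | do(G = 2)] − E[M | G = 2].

-0.2

Under do(G=2), G's equation is replaced by G=2 for every unit. Per-unit M: 2, 2, 0, 0, 0. Mean = 0.8.
E[M|G=2] averages over only the 2 units with G=2 (H = -1, 2): M = 2, 0, mean 1.
Difference = 0.8 − 1 = -0.2.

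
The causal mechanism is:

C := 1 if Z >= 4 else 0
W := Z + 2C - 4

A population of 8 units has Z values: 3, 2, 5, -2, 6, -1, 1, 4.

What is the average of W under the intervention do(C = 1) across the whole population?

do(C=1) breaks C's dependence on Z. With C=1 fixed, W across the units is 1, 0, 3, -4, 4, -3, -1, 2, mean 0.25.

0.25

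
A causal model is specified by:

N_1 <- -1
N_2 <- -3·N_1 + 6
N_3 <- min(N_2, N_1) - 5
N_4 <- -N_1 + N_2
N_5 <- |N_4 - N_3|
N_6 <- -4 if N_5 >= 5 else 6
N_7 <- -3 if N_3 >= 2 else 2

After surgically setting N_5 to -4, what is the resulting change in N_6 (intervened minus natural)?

The intervention breaks the incoming arrows to N_5: N_5 <- |N_4 - N_3| no longer applies, and N_5 = -4.
N_6 = -4 if N_5 >= 5 else 6  [with N_5=-4]  = 6
Without intervention: N_2 = -3·N_1 + 6  [with N_1=-1]  = 9; N_3 = min(N_2, N_1) - 5  [with N_2=9, N_1=-1]  = -6; N_4 = -N_1 + N_2  [with N_1=-1, N_2=9]  = 10; N_5 = |N_4 - N_3|  [with N_4=10, N_3=-6]  = 16; N_6 = -4 if N_5 >= 5 else 6  [with N_5=16]  = -4.
Change = 6 − (-4) = 10.

10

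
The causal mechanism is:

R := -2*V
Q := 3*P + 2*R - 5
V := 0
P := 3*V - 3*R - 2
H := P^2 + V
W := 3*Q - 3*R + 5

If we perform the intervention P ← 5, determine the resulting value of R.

Under do(P=5), the mechanism P := 3*V - 3*R - 2 is discarded; P is fixed at 5.
Since R is not a descendant of the intervened variable, it is unaffected.
R = -2*V  [with V=0]  = 0

0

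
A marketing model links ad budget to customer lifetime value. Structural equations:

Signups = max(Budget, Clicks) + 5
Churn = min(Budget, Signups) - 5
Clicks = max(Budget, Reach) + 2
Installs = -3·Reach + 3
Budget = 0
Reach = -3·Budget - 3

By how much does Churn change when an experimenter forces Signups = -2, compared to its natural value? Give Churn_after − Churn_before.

-2

The intervention breaks the incoming arrows to Signups: Signups = max(Budget, Clicks) + 5 no longer applies, and Signups = -2.
Churn = min(Budget, Signups) - 5  [with Budget=0, Signups=-2]  = -7
Without intervention: Reach = -3·Budget - 3  [with Budget=0]  = -3; Clicks = max(Budget, Reach) + 2  [with Budget=0, Reach=-3]  = 2; Signups = max(Budget, Clicks) + 5  [with Budget=0, Clicks=2]  = 7; Churn = min(Budget, Signups) - 5  [with Budget=0, Signups=7]  = -5.
Change = -7 − (-5) = -2.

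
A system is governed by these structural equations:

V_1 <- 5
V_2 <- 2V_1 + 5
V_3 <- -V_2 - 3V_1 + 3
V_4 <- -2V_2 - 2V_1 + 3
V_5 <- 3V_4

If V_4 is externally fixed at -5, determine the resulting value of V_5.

-15

Intervening sets V_4 = -5 and removes its equation (V_4 <- -2V_2 - 2V_1 + 3).
V_5 = 3V_4  [with V_4=-5]  = -15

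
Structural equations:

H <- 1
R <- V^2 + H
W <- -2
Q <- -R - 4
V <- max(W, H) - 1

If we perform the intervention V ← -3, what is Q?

do(V=-3) replaces the equation V <- max(W, H) - 1 with the constant V = -3.
R = V^2 + H  [with V=-3, H=1]  = 10
Q = -R - 4  [with R=10]  = -14

-14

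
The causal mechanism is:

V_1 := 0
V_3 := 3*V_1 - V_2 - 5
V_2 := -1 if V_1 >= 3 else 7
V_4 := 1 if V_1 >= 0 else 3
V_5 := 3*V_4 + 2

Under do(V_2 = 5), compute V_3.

The intervention breaks the incoming arrows to V_2: V_2 := -1 if V_1 >= 3 else 7 no longer applies, and V_2 = 5.
V_3 = 3*V_1 - V_2 - 5  [with V_1=0, V_2=5]  = -10

-10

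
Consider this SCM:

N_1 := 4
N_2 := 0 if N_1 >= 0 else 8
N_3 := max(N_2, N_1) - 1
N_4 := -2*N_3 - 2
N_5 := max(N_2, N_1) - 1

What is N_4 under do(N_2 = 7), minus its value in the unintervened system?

-6

Under do(N_2=7), the mechanism N_2 := 0 if N_1 >= 0 else 8 is discarded; N_2 is fixed at 7.
N_3 = max(N_2, N_1) - 1  [with N_2=7, N_1=4]  = 6
N_4 = -2*N_3 - 2  [with N_3=6]  = -14
Without intervention: N_2 = 0 if N_1 >= 0 else 8  [with N_1=4]  = 0; N_3 = max(N_2, N_1) - 1  [with N_2=0, N_1=4]  = 3; N_4 = -2*N_3 - 2  [with N_3=3]  = -8.
Change = -14 − (-8) = -6.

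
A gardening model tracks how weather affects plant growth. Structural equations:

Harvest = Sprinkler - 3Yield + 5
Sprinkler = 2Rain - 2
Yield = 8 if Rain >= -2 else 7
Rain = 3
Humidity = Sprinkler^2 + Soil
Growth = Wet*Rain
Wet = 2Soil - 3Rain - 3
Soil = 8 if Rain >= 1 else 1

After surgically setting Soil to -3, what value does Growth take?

-54

do(Soil=-3) replaces the equation Soil = 8 if Rain >= 1 else 1 with the constant Soil = -3.
Wet = 2Soil - 3Rain - 3  [with Soil=-3, Rain=3]  = -18
Growth = Wet*Rain  [with Wet=-18, Rain=3]  = -54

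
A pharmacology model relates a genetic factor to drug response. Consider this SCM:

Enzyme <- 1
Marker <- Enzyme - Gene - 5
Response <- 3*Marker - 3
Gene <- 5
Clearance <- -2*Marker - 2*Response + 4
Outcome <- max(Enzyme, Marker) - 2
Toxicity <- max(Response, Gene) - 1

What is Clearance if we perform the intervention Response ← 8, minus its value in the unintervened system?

Under do(Response=8), the mechanism Response <- 3*Marker - 3 is discarded; Response is fixed at 8.
Marker = Enzyme - Gene - 5  [with Enzyme=1, Gene=5]  = -9
Clearance = -2*Marker - 2*Response + 4  [with Marker=-9, Response=8]  = 6
Without intervention: Marker = Enzyme - Gene - 5  [with Enzyme=1, Gene=5]  = -9; Response = 3*Marker - 3  [with Marker=-9]  = -30; Clearance = -2*Marker - 2*Response + 4  [with Marker=-9, Response=-30]  = 82.
Change = 6 − 82 = -76.

-76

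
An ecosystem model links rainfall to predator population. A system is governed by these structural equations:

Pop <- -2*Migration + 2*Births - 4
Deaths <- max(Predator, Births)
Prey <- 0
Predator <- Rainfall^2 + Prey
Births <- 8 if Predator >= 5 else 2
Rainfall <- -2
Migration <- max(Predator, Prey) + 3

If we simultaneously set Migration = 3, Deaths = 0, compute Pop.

-6

Setting Migration = 3, Deaths = 0 by intervention discards those variables' equations.
Predator = Rainfall^2 + Prey  [with Rainfall=-2, Prey=0]  = 4
Births = 8 if Predator >= 5 else 2  [with Predator=4]  = 2
Pop = -2*Migration + 2*Births - 4  [with Migration=3, Births=2]  = -6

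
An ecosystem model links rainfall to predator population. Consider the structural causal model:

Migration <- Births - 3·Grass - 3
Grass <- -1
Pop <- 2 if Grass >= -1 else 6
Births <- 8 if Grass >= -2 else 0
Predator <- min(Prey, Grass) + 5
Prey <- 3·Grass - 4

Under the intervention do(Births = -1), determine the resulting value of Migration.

Intervening sets Births = -1 and removes its equation (Births <- 8 if Grass >= -2 else 0).
Migration = Births - 3·Grass - 3  [with Births=-1, Grass=-1]  = -1

-1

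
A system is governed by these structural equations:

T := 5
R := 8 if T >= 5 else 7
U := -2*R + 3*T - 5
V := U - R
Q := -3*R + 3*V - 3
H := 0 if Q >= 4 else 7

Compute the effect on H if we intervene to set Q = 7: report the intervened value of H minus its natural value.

The intervention breaks the incoming arrows to Q: Q := -3*R + 3*V - 3 no longer applies, and Q = 7.
H = 0 if Q >= 4 else 7  [with Q=7]  = 0
Without intervention: R = 8 if T >= 5 else 7  [with T=5]  = 8; U = -2*R + 3*T - 5  [with R=8, T=5]  = -6; V = U - R  [with U=-6, R=8]  = -14; Q = -3*R + 3*V - 3  [with R=8, V=-14]  = -69; H = 0 if Q >= 4 else 7  [with Q=-69]  = 7.
Change = 0 − 7 = -7.

-7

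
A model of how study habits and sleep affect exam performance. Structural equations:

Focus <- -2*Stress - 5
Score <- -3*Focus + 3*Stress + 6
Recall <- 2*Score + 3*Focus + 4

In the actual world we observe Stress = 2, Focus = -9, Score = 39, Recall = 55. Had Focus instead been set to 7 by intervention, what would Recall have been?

Under do(Focus=7), the mechanism Focus <- -2*Stress - 5 is discarded; Focus is fixed at 7.
Score = -3*Focus + 3*Stress + 6  [with Focus=7, Stress=2]  = -9
Recall = 2*Score + 3*Focus + 4  [with Score=-9, Focus=7]  = 7

7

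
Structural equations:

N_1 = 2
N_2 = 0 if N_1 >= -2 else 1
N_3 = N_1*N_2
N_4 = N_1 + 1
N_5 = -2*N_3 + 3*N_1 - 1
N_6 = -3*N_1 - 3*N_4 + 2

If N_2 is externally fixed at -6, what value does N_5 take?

29

do(N_2=-6) replaces the equation N_2 = 0 if N_1 >= -2 else 1 with the constant N_2 = -6.
N_3 = N_1*N_2  [with N_1=2, N_2=-6]  = -12
N_5 = -2*N_3 + 3*N_1 - 1  [with N_3=-12, N_1=2]  = 29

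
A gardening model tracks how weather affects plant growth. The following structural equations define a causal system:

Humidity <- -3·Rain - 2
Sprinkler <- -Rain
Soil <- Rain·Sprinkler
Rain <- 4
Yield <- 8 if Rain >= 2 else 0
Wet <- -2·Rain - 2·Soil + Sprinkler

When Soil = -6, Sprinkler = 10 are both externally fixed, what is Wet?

The joint intervention fixes Soil = -6, Sprinkler = 10, removing each variable's own equation.
Wet = -2·Rain - 2·Soil + Sprinkler  [with Rain=4, Soil=-6, Sprinkler=10]  = 14

14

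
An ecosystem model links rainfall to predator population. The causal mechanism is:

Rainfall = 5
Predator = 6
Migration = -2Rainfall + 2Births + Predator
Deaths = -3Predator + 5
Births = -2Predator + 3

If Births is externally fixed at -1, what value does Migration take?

do(Births=-1) replaces the equation Births = -2Predator + 3 with the constant Births = -1.
Migration = -2Rainfall + 2Births + Predator  [with Rainfall=5, Births=-1, Predator=6]  = -6

-6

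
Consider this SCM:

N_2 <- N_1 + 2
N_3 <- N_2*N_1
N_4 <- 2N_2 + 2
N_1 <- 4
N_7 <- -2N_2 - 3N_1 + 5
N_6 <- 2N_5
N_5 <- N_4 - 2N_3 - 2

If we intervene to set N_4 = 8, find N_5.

Intervening sets N_4 = 8 and removes its equation (N_4 <- 2N_2 + 2).
N_2 = N_1 + 2  [with N_1=4]  = 6
N_3 = N_2*N_1  [with N_2=6, N_1=4]  = 24
N_5 = N_4 - 2N_3 - 2  [with N_4=8, N_3=24]  = -42

-42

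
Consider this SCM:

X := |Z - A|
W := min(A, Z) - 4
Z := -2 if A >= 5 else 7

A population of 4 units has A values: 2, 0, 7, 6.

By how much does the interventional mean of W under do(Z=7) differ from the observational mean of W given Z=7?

The intervention sets Z=7 in all 4 units regardless of A. Recomputing W per unit gives -2, -4, 3, 2; average -0.25.
Conditioning on Z=7 selects the 2 unit(s) with A ∈ {2, 0}. Their W values: -2, -4. Mean = -3.
Difference = -0.25 − (-3) = 2.75.

2.75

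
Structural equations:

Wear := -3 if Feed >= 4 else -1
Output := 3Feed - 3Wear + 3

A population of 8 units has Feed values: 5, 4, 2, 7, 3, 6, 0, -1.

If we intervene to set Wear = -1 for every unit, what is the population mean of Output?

The intervention sets Wear=-1 in all 8 units regardless of Feed. Recomputing Output per unit gives 21, 18, 12, 27, 15, 24, 6, 3; average 15.75.

15.75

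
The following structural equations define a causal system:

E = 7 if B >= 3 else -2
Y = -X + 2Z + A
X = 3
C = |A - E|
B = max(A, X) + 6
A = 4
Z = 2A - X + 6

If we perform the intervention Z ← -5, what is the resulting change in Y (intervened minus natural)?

-32

The intervention breaks the incoming arrows to Z: Z = 2A - X + 6 no longer applies, and Z = -5.
Y = -X + 2Z + A  [with X=3, Z=-5, A=4]  = -9
Without intervention: Z = 2A - X + 6  [with A=4, X=3]  = 11; Y = -X + 2Z + A  [with X=3, Z=11, A=4]  = 23.
Change = -9 − 23 = -32.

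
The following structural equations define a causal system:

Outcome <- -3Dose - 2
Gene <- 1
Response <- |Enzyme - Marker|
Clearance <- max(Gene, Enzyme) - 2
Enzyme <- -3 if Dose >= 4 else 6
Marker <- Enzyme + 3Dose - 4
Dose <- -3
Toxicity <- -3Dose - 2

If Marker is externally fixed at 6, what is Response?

Intervening sets Marker = 6 and removes its equation (Marker <- Enzyme + 3Dose - 4).
Enzyme = -3 if Dose >= 4 else 6  [with Dose=-3]  = 6
Response = |Enzyme - Marker|  [with Enzyme=6, Marker=6]  = 0

0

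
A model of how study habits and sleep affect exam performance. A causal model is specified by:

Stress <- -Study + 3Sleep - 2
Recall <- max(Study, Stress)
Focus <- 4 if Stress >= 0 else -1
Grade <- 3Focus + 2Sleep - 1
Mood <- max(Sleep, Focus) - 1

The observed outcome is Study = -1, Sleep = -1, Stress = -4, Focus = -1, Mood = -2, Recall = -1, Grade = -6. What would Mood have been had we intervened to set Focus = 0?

-1

Intervening sets Focus = 0 and removes its equation (Focus <- 4 if Stress >= 0 else -1).
Mood = max(Sleep, Focus) - 1  [with Sleep=-1, Focus=0]  = -1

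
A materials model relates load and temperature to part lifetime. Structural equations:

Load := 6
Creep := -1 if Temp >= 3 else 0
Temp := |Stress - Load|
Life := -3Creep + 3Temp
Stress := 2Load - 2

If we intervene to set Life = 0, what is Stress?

Under do(Life=0), the mechanism Life := -3Creep + 3Temp is discarded; Life is fixed at 0.
No directed path runs from Life to Stress, so Stress keeps its natural value.
Stress = 2Load - 2  [with Load=6]  = 10

10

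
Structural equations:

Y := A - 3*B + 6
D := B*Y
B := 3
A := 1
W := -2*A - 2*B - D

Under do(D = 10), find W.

-18

Intervening sets D = 10 and removes its equation (D := B*Y).
W = -2*A - 2*B - D  [with A=1, B=3, D=10]  = -18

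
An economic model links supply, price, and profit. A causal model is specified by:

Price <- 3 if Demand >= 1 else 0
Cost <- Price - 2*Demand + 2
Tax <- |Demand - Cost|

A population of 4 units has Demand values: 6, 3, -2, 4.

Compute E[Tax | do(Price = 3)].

The intervention sets Price=3 in all 4 units regardless of Demand. Recomputing Tax per unit gives 13, 4, 11, 7; average 8.75.

8.75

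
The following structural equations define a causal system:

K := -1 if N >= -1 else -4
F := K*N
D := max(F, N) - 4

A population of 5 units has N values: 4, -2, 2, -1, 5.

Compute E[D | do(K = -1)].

Under do(K=-1), K's equation is replaced by K=-1 for every unit. Per-unit D: 0, -2, -2, -3, 1. Mean = -1.2.

-1.2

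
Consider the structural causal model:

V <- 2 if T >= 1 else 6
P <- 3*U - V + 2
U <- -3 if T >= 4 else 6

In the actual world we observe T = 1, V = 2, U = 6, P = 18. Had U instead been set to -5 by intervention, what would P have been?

-15

The intervention breaks the incoming arrows to U: U <- -3 if T >= 4 else 6 no longer applies, and U = -5.
V = 2 if T >= 1 else 6  [with T=1]  = 2
P = 3*U - V + 2  [with U=-5, V=2]  = -15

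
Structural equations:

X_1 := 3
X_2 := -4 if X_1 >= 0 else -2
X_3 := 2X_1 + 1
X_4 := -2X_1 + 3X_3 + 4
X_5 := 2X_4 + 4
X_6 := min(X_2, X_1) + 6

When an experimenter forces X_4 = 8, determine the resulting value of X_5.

20

Intervening sets X_4 = 8 and removes its equation (X_4 := -2X_1 + 3X_3 + 4).
X_5 = 2X_4 + 4  [with X_4=8]  = 20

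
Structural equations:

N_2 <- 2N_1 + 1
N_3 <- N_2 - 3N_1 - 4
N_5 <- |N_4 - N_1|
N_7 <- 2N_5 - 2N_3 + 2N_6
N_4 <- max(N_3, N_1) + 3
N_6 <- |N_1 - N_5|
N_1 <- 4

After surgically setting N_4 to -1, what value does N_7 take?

The intervention breaks the incoming arrows to N_4: N_4 <- max(N_3, N_1) + 3 no longer applies, and N_4 = -1.
N_2 = 2N_1 + 1  [with N_1=4]  = 9
N_3 = N_2 - 3N_1 - 4  [with N_2=9, N_1=4]  = -7
N_5 = |N_4 - N_1|  [with N_4=-1, N_1=4]  = 5
N_6 = |N_1 - N_5|  [with N_1=4, N_5=5]  = 1
N_7 = 2N_5 - 2N_3 + 2N_6  [with N_5=5, N_3=-7, N_6=1]  = 26

26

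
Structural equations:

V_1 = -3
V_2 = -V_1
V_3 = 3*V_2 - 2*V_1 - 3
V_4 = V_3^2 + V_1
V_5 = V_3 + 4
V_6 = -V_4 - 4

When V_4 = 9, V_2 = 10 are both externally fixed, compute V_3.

Setting V_4 = 9, V_2 = 10 by intervention discards those variables' equations.
V_3 = 3*V_2 - 2*V_1 - 3  [with V_2=10, V_1=-3]  = 33

33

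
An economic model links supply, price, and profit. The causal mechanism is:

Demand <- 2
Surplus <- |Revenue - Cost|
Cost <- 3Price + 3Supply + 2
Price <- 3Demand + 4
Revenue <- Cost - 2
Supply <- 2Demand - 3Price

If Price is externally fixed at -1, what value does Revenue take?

18

do(Price=-1) replaces the equation Price <- 3Demand + 4 with the constant Price = -1.
Supply = 2Demand - 3Price  [with Demand=2, Price=-1]  = 7
Cost = 3Price + 3Supply + 2  [with Price=-1, Supply=7]  = 20
Revenue = Cost - 2  [with Cost=20]  = 18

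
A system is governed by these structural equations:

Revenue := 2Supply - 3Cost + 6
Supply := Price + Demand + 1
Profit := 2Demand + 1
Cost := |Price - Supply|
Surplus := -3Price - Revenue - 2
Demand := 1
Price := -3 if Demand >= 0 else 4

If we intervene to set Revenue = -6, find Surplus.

Under do(Revenue=-6), the mechanism Revenue := 2Supply - 3Cost + 6 is discarded; Revenue is fixed at -6.
Price = -3 if Demand >= 0 else 4  [with Demand=1]  = -3
Surplus = -3Price - Revenue - 2  [with Price=-3, Revenue=-6]  = 13

13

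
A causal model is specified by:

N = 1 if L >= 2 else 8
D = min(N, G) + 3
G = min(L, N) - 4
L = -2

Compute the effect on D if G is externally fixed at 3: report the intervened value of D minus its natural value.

The intervention breaks the incoming arrows to G: G = min(L, N) - 4 no longer applies, and G = 3.
N = 1 if L >= 2 else 8  [with L=-2]  = 8
D = min(N, G) + 3  [with N=8, G=3]  = 6
Without intervention: N = 1 if L >= 2 else 8  [with L=-2]  = 8; G = min(L, N) - 4  [with L=-2, N=8]  = -6; D = min(N, G) + 3  [with N=8, G=-6]  = -3.
Change = 6 − (-3) = 9.

9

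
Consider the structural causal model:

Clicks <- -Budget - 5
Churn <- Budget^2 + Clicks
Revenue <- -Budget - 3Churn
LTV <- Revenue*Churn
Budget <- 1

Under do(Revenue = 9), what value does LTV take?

-45

Intervening sets Revenue = 9 and removes its equation (Revenue <- -Budget - 3Churn).
Clicks = -Budget - 5  [with Budget=1]  = -6
Churn = Budget^2 + Clicks  [with Budget=1, Clicks=-6]  = -5
LTV = Revenue*Churn  [with Revenue=9, Churn=-5]  = -45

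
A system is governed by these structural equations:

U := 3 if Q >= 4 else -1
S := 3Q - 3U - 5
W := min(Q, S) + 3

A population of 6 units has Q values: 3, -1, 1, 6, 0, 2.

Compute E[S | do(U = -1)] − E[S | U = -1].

2.5

Under do(U=-1), U's equation is replaced by U=-1 for every unit. Per-unit S: 7, -5, 1, 16, -2, 4. Mean = 3.5.
E[S|U=-1] averages over only the 5 units with U=-1 (Q = 3, -1, 1, 0, 2): S = 7, -5, 1, -2, 4, mean 1.
Difference = 3.5 − 1 = 2.5.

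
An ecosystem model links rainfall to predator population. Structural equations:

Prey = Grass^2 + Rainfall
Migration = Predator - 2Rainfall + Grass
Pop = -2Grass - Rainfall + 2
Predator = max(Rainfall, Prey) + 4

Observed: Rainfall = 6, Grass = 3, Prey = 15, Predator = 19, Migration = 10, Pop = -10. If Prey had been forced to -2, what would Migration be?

do(Prey=-2) replaces the equation Prey = Grass^2 + Rainfall with the constant Prey = -2.
Predator = max(Rainfall, Prey) + 4  [with Rainfall=6, Prey=-2]  = 10
Migration = Predator - 2Rainfall + Grass  [with Predator=10, Rainfall=6, Grass=3]  = 1

1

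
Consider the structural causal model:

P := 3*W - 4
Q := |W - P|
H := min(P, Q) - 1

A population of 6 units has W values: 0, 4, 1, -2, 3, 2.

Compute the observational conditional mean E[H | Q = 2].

-0.5

Conditioning on Q=2 selects the 2 unit(s) with W ∈ {1, 3}. Their H values: -2, 1. Mean = -0.5.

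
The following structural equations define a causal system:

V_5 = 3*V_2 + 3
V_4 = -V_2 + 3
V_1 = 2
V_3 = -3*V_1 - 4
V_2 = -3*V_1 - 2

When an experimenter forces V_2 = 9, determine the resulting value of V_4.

-6

Under do(V_2=9), the mechanism V_2 = -3*V_1 - 2 is discarded; V_2 is fixed at 9.
V_4 = -V_2 + 3  [with V_2=9]  = -6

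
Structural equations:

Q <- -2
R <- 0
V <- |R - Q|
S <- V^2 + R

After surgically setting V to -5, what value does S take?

25

The intervention breaks the incoming arrows to V: V <- |R - Q| no longer applies, and V = -5.
S = V^2 + R  [with V=-5, R=0]  = 25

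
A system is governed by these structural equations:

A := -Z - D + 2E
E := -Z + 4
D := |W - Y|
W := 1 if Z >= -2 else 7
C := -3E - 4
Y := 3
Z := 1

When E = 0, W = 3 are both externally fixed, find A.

-1

Under do(E = 0, W = 3), each intervened variable's structural equation is replaced by its fixed value.
D = |W - Y|  [with W=3, Y=3]  = 0
A = -Z - D + 2E  [with Z=1, D=0, E=0]  = -1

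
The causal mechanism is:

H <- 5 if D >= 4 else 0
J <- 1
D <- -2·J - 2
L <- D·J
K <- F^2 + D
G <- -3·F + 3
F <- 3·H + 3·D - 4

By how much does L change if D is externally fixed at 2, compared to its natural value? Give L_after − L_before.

Under do(D=2), the mechanism D <- -2·J - 2 is discarded; D is fixed at 2.
L = D·J  [with D=2, J=1]  = 2
Without intervention: D = -2·J - 2  [with J=1]  = -4; L = D·J  [with D=-4, J=1]  = -4.
Change = 2 − (-4) = 6.

6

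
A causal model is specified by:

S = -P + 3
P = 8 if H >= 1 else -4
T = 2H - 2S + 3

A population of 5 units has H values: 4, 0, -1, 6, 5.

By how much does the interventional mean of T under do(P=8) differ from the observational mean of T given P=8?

-4.4

Every unit gets P=8 under the intervention. T values become 21, 13, 11, 25, 23; E[T|do(P=8)] = 18.6.
Observing P=8 restricts to units where P's equation naturally yields 8: H ∈ {4, 6, 5}. In that subpopulation T = 21, 25, 23, mean 23.
Difference = 18.6 − 23 = -4.4.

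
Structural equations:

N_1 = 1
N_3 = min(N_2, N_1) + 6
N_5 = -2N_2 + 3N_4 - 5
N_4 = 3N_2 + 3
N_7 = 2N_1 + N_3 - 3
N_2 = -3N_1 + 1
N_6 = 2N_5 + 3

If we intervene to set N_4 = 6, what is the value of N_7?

The intervention breaks the incoming arrows to N_4: N_4 = 3N_2 + 3 no longer applies, and N_4 = 6.
No directed path runs from N_4 to N_7, so N_7 keeps its natural value.
N_2 = -3N_1 + 1  [with N_1=1]  = -2
N_3 = min(N_2, N_1) + 6  [with N_2=-2, N_1=1]  = 4
N_7 = 2N_1 + N_3 - 3  [with N_1=1, N_3=4]  = 3

3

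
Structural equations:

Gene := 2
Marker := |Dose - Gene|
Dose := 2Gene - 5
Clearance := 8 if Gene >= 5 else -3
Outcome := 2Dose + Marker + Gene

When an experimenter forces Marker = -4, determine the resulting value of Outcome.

-4

do(Marker=-4) replaces the equation Marker := |Dose - Gene| with the constant Marker = -4.
Dose = 2Gene - 5  [with Gene=2]  = -1
Outcome = 2Dose + Marker + Gene  [with Dose=-1, Marker=-4, Gene=2]  = -4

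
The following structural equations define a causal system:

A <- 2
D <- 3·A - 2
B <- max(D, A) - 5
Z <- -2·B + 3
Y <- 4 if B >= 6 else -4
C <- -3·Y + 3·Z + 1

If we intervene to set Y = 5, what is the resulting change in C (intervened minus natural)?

-27

The intervention breaks the incoming arrows to Y: Y <- 4 if B >= 6 else -4 no longer applies, and Y = 5.
D = 3·A - 2  [with A=2]  = 4
B = max(D, A) - 5  [with D=4, A=2]  = -1
Z = -2·B + 3  [with B=-1]  = 5
C = -3·Y + 3·Z + 1  [with Y=5, Z=5]  = 1
Without intervention: D = 3·A - 2  [with A=2]  = 4; B = max(D, A) - 5  [with D=4, A=2]  = -1; Z = -2·B + 3  [with B=-1]  = 5; Y = 4 if B >= 6 else -4  [with B=-1]  = -4; C = -3·Y + 3·Z + 1  [with Y=-4, Z=5]  = 28.
Change = 1 − 28 = -27.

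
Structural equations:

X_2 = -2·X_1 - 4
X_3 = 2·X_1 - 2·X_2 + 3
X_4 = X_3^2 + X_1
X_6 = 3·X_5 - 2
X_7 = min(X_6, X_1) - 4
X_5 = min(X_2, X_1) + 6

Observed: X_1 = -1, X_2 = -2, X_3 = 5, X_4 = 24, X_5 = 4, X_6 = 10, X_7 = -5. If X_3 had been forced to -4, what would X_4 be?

15

The intervention breaks the incoming arrows to X_3: X_3 = 2·X_1 - 2·X_2 + 3 no longer applies, and X_3 = -4.
X_4 = X_3^2 + X_1  [with X_3=-4, X_1=-1]  = 15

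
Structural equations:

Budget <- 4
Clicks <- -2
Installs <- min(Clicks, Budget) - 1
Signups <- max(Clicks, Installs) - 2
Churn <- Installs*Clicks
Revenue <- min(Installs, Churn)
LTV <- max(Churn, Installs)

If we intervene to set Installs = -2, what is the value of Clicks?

-2

Under do(Installs=-2), the mechanism Installs <- min(Clicks, Budget) - 1 is discarded; Installs is fixed at -2.
Since Clicks is not a descendant of the intervened variable, it is unaffected.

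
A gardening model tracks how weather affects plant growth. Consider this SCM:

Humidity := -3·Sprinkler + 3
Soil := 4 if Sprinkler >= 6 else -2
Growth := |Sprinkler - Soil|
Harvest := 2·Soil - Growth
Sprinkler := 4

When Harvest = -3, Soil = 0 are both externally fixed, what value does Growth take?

Setting Harvest = -3, Soil = 0 by intervention discards those variables' equations.
Growth = |Sprinkler - Soil|  [with Sprinkler=4, Soil=0]  = 4

4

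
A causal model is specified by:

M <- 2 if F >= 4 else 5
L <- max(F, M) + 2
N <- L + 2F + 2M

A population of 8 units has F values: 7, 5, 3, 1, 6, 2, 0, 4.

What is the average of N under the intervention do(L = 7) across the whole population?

do(L=7) breaks L's dependence on F. With L=7 fixed, N across the units is 25, 21, 23, 19, 23, 21, 17, 19, mean 21.

21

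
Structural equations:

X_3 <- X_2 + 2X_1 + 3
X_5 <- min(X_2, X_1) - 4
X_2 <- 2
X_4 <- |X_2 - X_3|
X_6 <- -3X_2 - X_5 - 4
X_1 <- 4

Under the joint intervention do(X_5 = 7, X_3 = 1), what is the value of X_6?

-17

The joint intervention fixes X_5 = 7, X_3 = 1, removing each variable's own equation.
X_6 = -3X_2 - X_5 - 4  [with X_2=2, X_5=7]  = -17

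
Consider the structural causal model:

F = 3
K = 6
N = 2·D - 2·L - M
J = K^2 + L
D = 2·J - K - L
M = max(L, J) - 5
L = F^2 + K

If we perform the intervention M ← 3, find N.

Under do(M=3), the mechanism M = max(L, J) - 5 is discarded; M is fixed at 3.
L = F^2 + K  [with F=3, K=6]  = 15
J = K^2 + L  [with K=6, L=15]  = 51
D = 2·J - K - L  [with J=51, K=6, L=15]  = 81
N = 2·D - 2·L - M  [with D=81, L=15, M=3]  = 129

129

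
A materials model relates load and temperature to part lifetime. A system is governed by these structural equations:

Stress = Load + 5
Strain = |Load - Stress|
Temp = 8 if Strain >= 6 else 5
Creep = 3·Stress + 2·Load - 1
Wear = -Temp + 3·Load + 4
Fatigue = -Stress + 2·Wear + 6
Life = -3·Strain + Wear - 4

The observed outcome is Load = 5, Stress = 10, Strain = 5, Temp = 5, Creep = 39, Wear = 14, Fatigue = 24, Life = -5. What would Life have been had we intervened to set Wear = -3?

Intervening sets Wear = -3 and removes its equation (Wear = -Temp + 3·Load + 4).
Stress = Load + 5  [with Load=5]  = 10
Strain = |Load - Stress|  [with Load=5, Stress=10]  = 5
Life = -3·Strain + Wear - 4  [with Strain=5, Wear=-3]  = -22

-22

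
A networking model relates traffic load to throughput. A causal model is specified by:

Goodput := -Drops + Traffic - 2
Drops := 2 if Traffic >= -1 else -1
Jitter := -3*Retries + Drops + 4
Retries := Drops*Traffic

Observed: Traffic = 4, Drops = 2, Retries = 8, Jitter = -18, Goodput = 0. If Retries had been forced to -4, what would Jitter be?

The intervention breaks the incoming arrows to Retries: Retries := Drops*Traffic no longer applies, and Retries = -4.
Drops = 2 if Traffic >= -1 else -1  [with Traffic=4]  = 2
Jitter = -3*Retries + Drops + 4  [with Retries=-4, Drops=2]  = 18

18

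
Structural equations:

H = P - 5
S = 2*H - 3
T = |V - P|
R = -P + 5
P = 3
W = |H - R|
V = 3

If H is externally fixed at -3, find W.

5

The intervention breaks the incoming arrows to H: H = P - 5 no longer applies, and H = -3.
R = -P + 5  [with P=3]  = 2
W = |H - R|  [with H=-3, R=2]  = 5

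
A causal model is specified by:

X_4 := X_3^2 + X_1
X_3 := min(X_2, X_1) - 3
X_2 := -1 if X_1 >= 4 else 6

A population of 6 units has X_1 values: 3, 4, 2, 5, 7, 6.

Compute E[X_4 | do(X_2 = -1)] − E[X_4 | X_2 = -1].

do(X_2=-1) breaks X_2's dependence on X_1. With X_2=-1 fixed, X_4 across the units is 19, 20, 18, 21, 23, 22, mean 20.5.
Observing X_2=-1 restricts to units where X_2's equation naturally yields -1: X_1 ∈ {4, 5, 7, 6}. In that subpopulation X_4 = 20, 21, 23, 22, mean 21.5.
Difference = 20.5 − 21.5 = -1.

-1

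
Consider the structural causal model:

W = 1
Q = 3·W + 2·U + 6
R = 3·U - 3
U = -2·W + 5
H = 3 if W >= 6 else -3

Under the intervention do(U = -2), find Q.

5

Under do(U=-2), the mechanism U = -2·W + 5 is discarded; U is fixed at -2.
Q = 3·W + 2·U + 6  [with W=1, U=-2]  = 5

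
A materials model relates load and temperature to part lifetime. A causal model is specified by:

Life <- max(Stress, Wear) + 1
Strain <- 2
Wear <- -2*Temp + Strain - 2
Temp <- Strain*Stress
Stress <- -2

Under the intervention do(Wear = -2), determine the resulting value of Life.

Intervening sets Wear = -2 and removes its equation (Wear <- -2*Temp + Strain - 2).
Life = max(Stress, Wear) + 1  [with Stress=-2, Wear=-2]  = -1

-1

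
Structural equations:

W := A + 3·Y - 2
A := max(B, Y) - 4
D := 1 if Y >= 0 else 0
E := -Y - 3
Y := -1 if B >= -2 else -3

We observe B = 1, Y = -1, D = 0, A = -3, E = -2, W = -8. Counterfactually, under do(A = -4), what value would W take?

Under do(A=-4), the mechanism A := max(B, Y) - 4 is discarded; A is fixed at -4.
Y = -1 if B >= -2 else -3  [with B=1]  = -1
W = A + 3·Y - 2  [with A=-4, Y=-1]  = -9

-9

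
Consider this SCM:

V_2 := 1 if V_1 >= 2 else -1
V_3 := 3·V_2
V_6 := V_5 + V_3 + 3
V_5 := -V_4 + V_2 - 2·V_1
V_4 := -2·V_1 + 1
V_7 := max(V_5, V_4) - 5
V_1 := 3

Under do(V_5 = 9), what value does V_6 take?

15

The intervention breaks the incoming arrows to V_5: V_5 := -V_4 + V_2 - 2·V_1 no longer applies, and V_5 = 9.
V_2 = 1 if V_1 >= 2 else -1  [with V_1=3]  = 1
V_3 = 3·V_2  [with V_2=1]  = 3
V_6 = V_5 + V_3 + 3  [with V_5=9, V_3=3]  = 15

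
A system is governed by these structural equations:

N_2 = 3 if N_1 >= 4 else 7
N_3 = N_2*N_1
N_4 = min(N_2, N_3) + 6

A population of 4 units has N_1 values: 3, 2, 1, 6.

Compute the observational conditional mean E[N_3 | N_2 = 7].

14

Observing N_2=7 restricts to units where N_2's equation naturally yields 7: N_1 ∈ {3, 2, 1}. In that subpopulation N_3 = 21, 14, 7, mean 14.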